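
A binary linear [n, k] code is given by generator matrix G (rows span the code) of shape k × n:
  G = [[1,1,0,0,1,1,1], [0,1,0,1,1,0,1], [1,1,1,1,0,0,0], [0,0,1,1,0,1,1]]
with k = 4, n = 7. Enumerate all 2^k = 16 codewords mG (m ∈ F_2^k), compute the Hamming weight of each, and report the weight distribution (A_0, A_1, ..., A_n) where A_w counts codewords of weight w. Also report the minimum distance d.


Weight distribution: A_0 = 1, A_1 = 1, A_3 = 4, A_4 = 7, A_5 = 3. Minimum distance d = 1.

Enumerate all 2^4 = 16 messages m ∈ F_2^4.
For each, compute codeword c = mG in F_2^7, then tally its weight.
  m = 0000 → c = 0000000, weight = 0.
  m = 1000 → c = 1100111, weight = 5.
  m = 0100 → c = 0101101, weight = 4.
  m = 1100 → c = 1001010, weight = 3.
  m = 0010 → c = 1111000, weight = 4.
  m = 1010 → c = 0011111, weight = 5.
  m = 0110 → c = 1010101, weight = 4.
  m = 1110 → c = 0110010, weight = 3.
  m = 0001 → c = 0011011, weight = 4.
  m = 1001 → c = 1111100, weight = 5.
  m = 0101 → c = 0110110, weight = 4.
  m = 1101 → c = 1010001, weight = 3.
  m = 0011 → c = 1100011, weight = 4.
  m = 1011 → c = 0000100, weight = 1.
  m = 0111 → c = 1001110, weight = 4.
  m = 1111 → c = 0101001, weight = 3.
Tally weights:
  weight 0: 1 codewords.
  weight 1: 1 codewords.
  weight 3: 4 codewords.
  weight 4: 7 codewords.
  weight 5: 3 codewords.
Minimum distance d = smallest w > 0 with A_w > 0 = 1.
Sanity: Σ A_w = 16 = 2^4 = 16 ✓.


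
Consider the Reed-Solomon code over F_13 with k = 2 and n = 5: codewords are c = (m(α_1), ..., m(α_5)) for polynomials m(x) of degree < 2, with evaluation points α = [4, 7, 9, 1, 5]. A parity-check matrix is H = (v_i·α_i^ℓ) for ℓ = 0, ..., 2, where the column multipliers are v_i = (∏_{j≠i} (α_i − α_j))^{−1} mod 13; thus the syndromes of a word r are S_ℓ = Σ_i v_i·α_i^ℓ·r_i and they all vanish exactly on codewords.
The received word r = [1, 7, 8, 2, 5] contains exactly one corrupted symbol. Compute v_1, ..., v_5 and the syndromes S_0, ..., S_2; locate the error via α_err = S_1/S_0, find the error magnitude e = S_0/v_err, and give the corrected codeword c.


S = (12, 6, 3), error at position 2, error magnitude e = 7, c = [1, 0, 8, 2, 5].

Step 1: column multipliers v_i = (∏_{j≠i}(α_i − α_j))^{−1} mod 13.
  i = 1 (α = 4): (4−7)(4−9)(4−1)(4−5) = (−3)·(−5)·3·(−1) = −45 ≡ 7, so v_1 = 7^{−1} = 2 (mod 13).
  i = 2 (α = 7): (7−4)(7−9)(7−1)(7−5) = 3·(−2)·6·2 = −72 ≡ 6, so v_2 = 6^{−1} = 11 (mod 13).
  i = 3 (α = 9): (9−4)(9−7)(9−1)(9−5) = 5·2·8·4 = 320 ≡ 8, so v_3 = 8^{−1} = 5 (mod 13).
  i = 4 (α = 1): (1−4)(1−7)(1−9)(1−5) = (−3)·(−6)·(−8)·(−4) = 576 ≡ 4, so v_4 = 4^{−1} = 10 (mod 13).
  i = 5 (α = 5): (5−4)(5−7)(5−9)(5−1) = 1·(−2)·(−4)·4 = 32 ≡ 6, so v_5 = 6^{−1} = 11 (mod 13).
  v = [2, 11, 5, 10, 11].
Step 2: syndromes of r = [1, 7, 8, 2, 5] (all sums mod 13).
  S_0 = Σ v_i r_i = 2·1 + 11·7 + 5·8 + 10·2 + 11·5 = 194 ≡ 12.
  S_1 = Σ v_i α_i r_i = 2·4·1 + 11·7·7 + 5·9·8 + 10·1·2 + 11·5·5 = 1202 ≡ 6.
  α_i^2 mod 13 = [3, 10, 3, 1, 12].
  S_2 = Σ v_i α_i^2 r_i = 2·3·1 + 11·10·7 + 5·3·8 + 10·1·2 + 11·12·5 = 1576 ≡ 3.
  S = (12, 6, 3) ≠ 0, so r is not a codeword (an error is present).
Step 3: locate the error. For a single error e at position i, S_ℓ = v_i·e·α_i^ℓ, so α_err = S_1/S_0.
  S_0^{−1} = 12^{−1} = 12 (mod 13), so α_err = 6·12 = 72 ≡ 7 = α_2. Error position i = 2.
  Consistency check: S_2/S_1 = 3·11 = 33 ≡ 7 = α_err ✓ (single-error assumption holds).
Step 4: error magnitude e = S_0/v_2 = S_0·∏_{j≠2}(α_2 − α_j) = 12·6 = 72 ≡ 7 (mod 13).
Step 5: correct position 2: c_2 = r_2 − e = 7 − 7 ≡ 0 (mod 13). Hence c = [1, 0, 8, 2, 5].
  Check: interpolating c through the α_i gives m(x) = 11 + 4·x (degree < 2) with m(α_i) = c_i for every i, so c is indeed a codeword.


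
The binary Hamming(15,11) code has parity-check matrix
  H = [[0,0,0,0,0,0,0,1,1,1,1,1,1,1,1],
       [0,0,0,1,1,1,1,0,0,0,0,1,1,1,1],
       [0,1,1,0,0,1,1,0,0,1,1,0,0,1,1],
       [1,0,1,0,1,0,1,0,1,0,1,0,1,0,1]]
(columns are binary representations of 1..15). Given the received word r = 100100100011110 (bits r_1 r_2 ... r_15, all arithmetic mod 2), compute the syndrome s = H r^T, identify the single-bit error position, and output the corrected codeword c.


s = (0, 1, 1, 0)^T, error position = 6, corrected codeword c = 100101100011110

Compute s = H r^T mod 2 one row at a time:
  s_1 = 0 + 0 + 0 + 1 + 1 + 1 + 1 + 0 = 4 ≡ 0 (mod 2).
  s_2 = 1 + 0 + 0 + 1 + 1 + 1 + 1 + 0 = 5 ≡ 1 (mod 2).
  s_3 = 0 + 0 + 0 + 1 + 0 + 1 + 1 + 0 = 3 ≡ 1 (mod 2).
  s_4 = 1 + 0 + 0 + 1 + 0 + 1 + 1 + 0 = 4 ≡ 0 (mod 2).
s = (0, 1, 1, 0)^T — this equals column 6 of H (binary 0110), so error is at position 6.
Correct: flip bit 6 of r = 100100100011110 to get c = 100101100011110.


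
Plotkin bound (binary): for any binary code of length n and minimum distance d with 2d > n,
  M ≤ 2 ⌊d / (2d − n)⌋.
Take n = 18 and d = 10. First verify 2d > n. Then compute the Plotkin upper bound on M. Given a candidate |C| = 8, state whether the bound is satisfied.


Plotkin bound M ≤ 10; given |C| = 8 ≤ bound (satisfied).

Check applicability: 2d = 20, n = 18.
2d − n = 2 > 0, so Plotkin applies.
Compute d/(2d−n) = 10/2 ≈ 5.0000.
⌊d/(2d−n)⌋ = 5.
Plotkin bound: M ≤ 2·5 = 10.
Given |C| = 8, check: satisfied.
This |C| is below the Plotkin bound.


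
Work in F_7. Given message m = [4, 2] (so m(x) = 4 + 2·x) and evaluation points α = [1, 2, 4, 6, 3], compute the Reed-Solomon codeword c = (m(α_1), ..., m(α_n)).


c = [6, 1, 5, 2, 3]

Message polynomial: m(x) = 4 + 2·x (mod 7).
For each evaluation point α_i, compute m(α_i) mod 7:
  α_1 = 1: Horner steps 2 → 6, so m(1) = 6.
  α_2 = 2: Horner steps 2 → 1, so m(2) = 1.
  α_3 = 4: Horner steps 2 → 5, so m(4) = 5.
  α_4 = 6: Horner steps 2 → 2, so m(6) = 2.
  α_5 = 3: Horner steps 2 → 3, so m(3) = 3.
Codeword c = [6, 1, 5, 2, 3] ∈ F_7^5.


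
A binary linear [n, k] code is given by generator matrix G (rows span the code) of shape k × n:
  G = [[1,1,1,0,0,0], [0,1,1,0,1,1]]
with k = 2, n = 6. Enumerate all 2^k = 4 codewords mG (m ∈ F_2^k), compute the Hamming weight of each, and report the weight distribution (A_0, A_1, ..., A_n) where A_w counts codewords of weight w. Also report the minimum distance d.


Weight distribution: A_0 = 1, A_3 = 2, A_4 = 1. Minimum distance d = 3.

Enumerate all 2^2 = 4 messages m ∈ F_2^2.
For each, compute codeword c = mG in F_2^6, then tally its weight.
  m = 00 → c = 000000, weight = 0.
  m = 10 → c = 111000, weight = 3.
  m = 01 → c = 011011, weight = 4.
  m = 11 → c = 100011, weight = 3.
Tally weights:
  weight 0: 1 codewords.
  weight 3: 2 codewords.
  weight 4: 1 codewords.
Minimum distance d = smallest w > 0 with A_w > 0 = 3.
Sanity: Σ A_w = 4 = 2^2 = 4 ✓.


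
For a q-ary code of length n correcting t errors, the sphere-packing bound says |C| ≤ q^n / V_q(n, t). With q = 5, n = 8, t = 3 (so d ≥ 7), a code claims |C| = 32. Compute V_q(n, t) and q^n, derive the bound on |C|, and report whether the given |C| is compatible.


V_q(n, t) = 4065, q^n = 390625, Hamming bound = 96, |C| = 32 ≤ bound (satisfied).

Step 1: Compute V_q(n, t) = Σ_{j=0}^3 C(n, j) (q−1)^j.
  j = 0: C(8,0)·(4)^0 = 1·1 = 1.
  j = 1: C(8,1)·(4)^1 = 8·4 = 32.
  j = 2: C(8,2)·(4)^2 = 28·16 = 448.
  j = 3: C(8,3)·(4)^3 = 56·64 = 3584.
  V_q(n, t) = 1 + 32 + 448 + 3584 = 4065.
Step 2: q^n = 5^8 = 390625.
Step 3: Hamming bound ⌊q^n / V_q(n,t)⌋ = ⌊390625/4065⌋ = 96.
Step 4: Compare |C| = 32 to 96: satisfied.
The claimed |C| lies below the Hamming bound.


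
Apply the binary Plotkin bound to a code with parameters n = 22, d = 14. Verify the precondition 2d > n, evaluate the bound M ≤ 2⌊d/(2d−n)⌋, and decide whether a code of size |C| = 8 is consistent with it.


Plotkin bound M ≤ 4; given |C| = 8 > bound (violated).

Check applicability: 2d = 28, n = 22.
2d − n = 6 > 0, so Plotkin applies.
Compute d/(2d−n) = 14/6 ≈ 2.3333.
⌊d/(2d−n)⌋ = 2.
Plotkin bound: M ≤ 2·2 = 4.
Given |C| = 8, check: VIOLATED.
This |C| is above the Plotkin bound, so no binary code with n = 22, d = 14 and 8 codewords exists.


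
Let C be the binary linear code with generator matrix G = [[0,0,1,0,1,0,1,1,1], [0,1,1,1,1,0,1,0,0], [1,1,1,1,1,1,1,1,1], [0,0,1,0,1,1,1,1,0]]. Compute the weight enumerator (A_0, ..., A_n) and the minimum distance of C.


Weight distribution: A_0 = 1, A_2 = 2, A_4 = 5, A_5 = 5, A_7 = 2, A_9 = 1. Minimum distance d = 2.

Enumerate all 2^4 = 16 messages m ∈ F_2^4.
For each, compute codeword c = mG in F_2^9, then tally its weight.
  m = 0000 → c = 000000000, weight = 0.
  m = 1000 → c = 001010111, weight = 5.
  m = 0100 → c = 011110100, weight = 5.
  m = 1100 → c = 010100011, weight = 4.
  m = 0010 → c = 111111111, weight = 9.
  m = 1010 → c = 110101000, weight = 4.
  m = 0110 → c = 100001011, weight = 4.
  m = 1110 → c = 101011100, weight = 5.
  m = 0001 → c = 001011110, weight = 5.
  m = 1001 → c = 000001001, weight = 2.
  m = 0101 → c = 010101010, weight = 4.
  m = 1101 → c = 011111101, weight = 7.
  m = 0011 → c = 110100001, weight = 4.
  m = 1011 → c = 111110110, weight = 7.
  m = 0111 → c = 101010101, weight = 5.
  m = 1111 → c = 100000010, weight = 2.
Tally weights:
  weight 0: 1 codewords.
  weight 2: 2 codewords.
  weight 4: 5 codewords.
  weight 5: 5 codewords.
  weight 7: 2 codewords.
  weight 9: 1 codewords.
Minimum distance d = smallest w > 0 with A_w > 0 = 2.
Sanity: Σ A_w = 16 = 2^4 = 16 ✓.


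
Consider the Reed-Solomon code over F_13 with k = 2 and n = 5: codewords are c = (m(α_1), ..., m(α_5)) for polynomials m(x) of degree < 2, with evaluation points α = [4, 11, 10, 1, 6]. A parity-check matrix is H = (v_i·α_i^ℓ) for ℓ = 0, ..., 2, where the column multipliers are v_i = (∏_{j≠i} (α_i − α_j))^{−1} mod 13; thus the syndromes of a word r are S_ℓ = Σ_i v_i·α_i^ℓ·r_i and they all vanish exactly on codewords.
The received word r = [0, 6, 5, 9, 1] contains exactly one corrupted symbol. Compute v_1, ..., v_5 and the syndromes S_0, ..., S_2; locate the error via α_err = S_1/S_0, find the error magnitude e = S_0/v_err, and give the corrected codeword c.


S = (5, 7, 2), error at position 1, error magnitude e = 1, c = [12, 6, 5, 9, 1].

Step 1: column multipliers v_i = (∏_{j≠i}(α_i − α_j))^{−1} mod 13.
  i = 1 (α = 4): (4−11)(4−10)(4−1)(4−6) = (−7)·(−6)·3·(−2) = −252 ≡ 8, so v_1 = 8^{−1} = 5 (mod 13).
  i = 2 (α = 11): (11−4)(11−10)(11−1)(11−6) = 7·1·10·5 = 350 ≡ 12, so v_2 = 12^{−1} = 12 (mod 13).
  i = 3 (α = 10): (10−4)(10−11)(10−1)(10−6) = 6·(−1)·9·4 = −216 ≡ 5, so v_3 = 5^{−1} = 8 (mod 13).
  i = 4 (α = 1): (1−4)(1−11)(1−10)(1−6) = (−3)·(−10)·(−9)·(−5) = 1350 ≡ 11, so v_4 = 11^{−1} = 6 (mod 13).
  i = 5 (α = 6): (6−4)(6−11)(6−10)(6−1) = 2·(−5)·(−4)·5 = 200 ≡ 5, so v_5 = 5^{−1} = 8 (mod 13).
  v = [5, 12, 8, 6, 8].
Step 2: syndromes of r = [0, 6, 5, 9, 1] (all sums mod 13).
  S_0 = Σ v_i r_i = 5·0 + 12·6 + 8·5 + 6·9 + 8·1 = 174 ≡ 5.
  S_1 = Σ v_i α_i r_i = 5·4·0 + 12·11·6 + 8·10·5 + 6·1·9 + 8·6·1 = 1294 ≡ 7.
  α_i^2 mod 13 = [3, 4, 9, 1, 10].
  S_2 = Σ v_i α_i^2 r_i = 5·3·0 + 12·4·6 + 8·9·5 + 6·1·9 + 8·10·1 = 782 ≡ 2.
  S = (5, 7, 2) ≠ 0, so r is not a codeword (an error is present).
Step 3: locate the error. For a single error e at position i, S_ℓ = v_i·e·α_i^ℓ, so α_err = S_1/S_0.
  S_0^{−1} = 5^{−1} = 8 (mod 13), so α_err = 7·8 = 56 ≡ 4 = α_1. Error position i = 1.
  Consistency check: S_2/S_1 = 2·2 = 4 ≡ 4 = α_err ✓ (single-error assumption holds).
Step 4: error magnitude e = S_0/v_1 = S_0·∏_{j≠1}(α_1 − α_j) = 5·8 = 40 ≡ 1 (mod 13).
Step 5: correct position 1: c_1 = r_1 − e = 0 − 1 ≡ 12 (mod 13). Hence c = [12, 6, 5, 9, 1].
  Check: interpolating c through the α_i gives m(x) = 8 + 1·x (degree < 2) with m(α_i) = c_i for every i, so c is indeed a codeword.


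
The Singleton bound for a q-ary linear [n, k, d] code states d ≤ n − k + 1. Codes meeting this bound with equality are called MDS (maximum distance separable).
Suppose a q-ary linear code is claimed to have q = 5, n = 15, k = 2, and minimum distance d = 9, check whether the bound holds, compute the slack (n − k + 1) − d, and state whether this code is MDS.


Singleton RHS = n − k + 1 = 14, slack = 5, bound satisfied, not MDS.

Singleton bound: d ≤ n − k + 1.
Here n = 15, k = 2, so n − k + 1 = 14.
Given d = 9, check d ≤ 14: YES.
Slack = (n − k + 1) − d = 5.
The code is NOT MDS (slack = 5 > 0).
Description: the claimed parameters are [15, 2, 9]_5; such a code would be non-MDS.


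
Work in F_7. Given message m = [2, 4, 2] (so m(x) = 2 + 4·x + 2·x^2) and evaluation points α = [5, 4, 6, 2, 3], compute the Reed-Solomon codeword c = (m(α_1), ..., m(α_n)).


c = [2, 1, 0, 4, 4]

Message polynomial: m(x) = 2 + 4·x + 2·x^2 (mod 7).
For each evaluation point α_i, compute m(α_i) mod 7:
  α_1 = 5: Horner steps 2 → 0 → 2, so m(5) = 2.
  α_2 = 4: Horner steps 2 → 5 → 1, so m(4) = 1.
  α_3 = 6: Horner steps 2 → 2 → 0, so m(6) = 0.
  α_4 = 2: Horner steps 2 → 1 → 4, so m(2) = 4.
  α_5 = 3: Horner steps 2 → 3 → 4, so m(3) = 4.
Codeword c = [2, 1, 0, 4, 4] ∈ F_7^5.


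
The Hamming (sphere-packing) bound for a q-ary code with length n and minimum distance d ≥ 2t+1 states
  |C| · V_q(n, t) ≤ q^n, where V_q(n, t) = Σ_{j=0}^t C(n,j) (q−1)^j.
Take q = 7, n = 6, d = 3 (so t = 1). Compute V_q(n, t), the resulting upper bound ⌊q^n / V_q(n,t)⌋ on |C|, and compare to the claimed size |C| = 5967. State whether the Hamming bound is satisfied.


V_q(n, t) = 37, q^n = 117649, Hamming bound = 3179, |C| = 5967 > bound (violated).

Step 1: Compute V_q(n, t) = Σ_{j=0}^1 C(n, j) (q−1)^j.
  j = 0: C(6,0)·(6)^0 = 1·1 = 1.
  j = 1: C(6,1)·(6)^1 = 6·6 = 36.
  V_q(n, t) = 1 + 36 = 37.
Step 2: q^n = 7^6 = 117649.
Step 3: Hamming bound ⌊q^n / V_q(n,t)⌋ = ⌊117649/37⌋ = 3179.
Step 4: Compare |C| = 5967 to 3179: violated.
The claimed |C| lies above the Hamming bound, so no 7-ary code of length 6 with d ≥ 3 can have 5967 codewords.


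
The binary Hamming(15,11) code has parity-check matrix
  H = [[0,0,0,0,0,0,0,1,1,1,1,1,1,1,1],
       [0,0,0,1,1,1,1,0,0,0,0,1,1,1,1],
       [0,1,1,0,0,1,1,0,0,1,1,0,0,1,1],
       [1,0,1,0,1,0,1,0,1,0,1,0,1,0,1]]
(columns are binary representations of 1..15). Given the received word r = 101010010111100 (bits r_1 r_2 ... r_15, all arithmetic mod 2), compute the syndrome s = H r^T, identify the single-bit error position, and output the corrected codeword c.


s = (1, 1, 1, 1)^T, error position = 15, corrected codeword c = 101010010111101

Compute s = H r^T mod 2 one row at a time:
  s_1 = 1 + 0 + 1 + 1 + 1 + 1 + 0 + 0 = 5 ≡ 1 (mod 2).
  s_2 = 0 + 1 + 0 + 0 + 1 + 1 + 0 + 0 = 3 ≡ 1 (mod 2).
  s_3 = 0 + 1 + 0 + 0 + 1 + 1 + 0 + 0 = 3 ≡ 1 (mod 2).
  s_4 = 1 + 1 + 1 + 0 + 0 + 1 + 1 + 0 = 5 ≡ 1 (mod 2).
s = (1, 1, 1, 1)^T — this equals column 15 of H (binary 1111), so error is at position 15.
Correct: flip bit 15 of r = 101010010111100 to get c = 101010010111101.


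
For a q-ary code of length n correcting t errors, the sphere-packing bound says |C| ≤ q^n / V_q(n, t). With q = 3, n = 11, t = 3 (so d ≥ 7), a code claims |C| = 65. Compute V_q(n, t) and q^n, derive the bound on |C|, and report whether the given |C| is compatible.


V_q(n, t) = 1563, q^n = 177147, Hamming bound = 113, |C| = 65 ≤ bound (satisfied).

Step 1: Compute V_q(n, t) = Σ_{j=0}^3 C(n, j) (q−1)^j.
  j = 0: C(11,0)·(2)^0 = 1·1 = 1.
  j = 1: C(11,1)·(2)^1 = 11·2 = 22.
  j = 2: C(11,2)·(2)^2 = 55·4 = 220.
  j = 3: C(11,3)·(2)^3 = 165·8 = 1320.
  V_q(n, t) = 1 + 22 + 220 + 1320 = 1563.
Step 2: q^n = 3^11 = 177147.
Step 3: Hamming bound ⌊q^n / V_q(n,t)⌋ = ⌊177147/1563⌋ = 113.
Step 4: Compare |C| = 65 to 113: satisfied.
The claimed |C| lies below the Hamming bound.


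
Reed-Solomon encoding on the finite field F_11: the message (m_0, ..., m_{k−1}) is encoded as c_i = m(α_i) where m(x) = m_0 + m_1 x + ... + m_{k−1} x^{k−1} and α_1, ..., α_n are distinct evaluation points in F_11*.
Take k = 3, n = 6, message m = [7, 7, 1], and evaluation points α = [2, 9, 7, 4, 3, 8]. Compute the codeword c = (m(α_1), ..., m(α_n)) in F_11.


c = [3, 8, 6, 7, 4, 6]

Message polynomial: m(x) = 7 + 7·x + 1·x^2 (mod 11).
For each evaluation point α_i, compute m(α_i) mod 11:
  α_1 = 2: Horner steps 1 → 9 → 3, so m(2) = 3.
  α_2 = 9: Horner steps 1 → 5 → 8, so m(9) = 8.
  α_3 = 7: Horner steps 1 → 3 → 6, so m(7) = 6.
  α_4 = 4: Horner steps 1 → 0 → 7, so m(4) = 7.
  α_5 = 3: Horner steps 1 → 10 → 4, so m(3) = 4.
  α_6 = 8: Horner steps 1 → 4 → 6, so m(8) = 6.
Codeword c = [3, 8, 6, 7, 4, 6] ∈ F_11^6.


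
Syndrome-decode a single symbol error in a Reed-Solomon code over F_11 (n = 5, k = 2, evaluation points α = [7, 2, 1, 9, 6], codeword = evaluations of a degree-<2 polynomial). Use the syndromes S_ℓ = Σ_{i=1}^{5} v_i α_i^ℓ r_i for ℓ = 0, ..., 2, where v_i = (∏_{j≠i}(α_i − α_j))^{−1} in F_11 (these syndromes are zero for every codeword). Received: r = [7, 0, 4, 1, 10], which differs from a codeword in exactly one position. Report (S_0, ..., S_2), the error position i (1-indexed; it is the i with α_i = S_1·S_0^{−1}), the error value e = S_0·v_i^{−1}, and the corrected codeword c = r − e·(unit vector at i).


S = (5, 5, 5), error at position 3, error magnitude e = 1, c = [7, 0, 3, 1, 10].

Step 1: column multipliers v_i = (∏_{j≠i}(α_i − α_j))^{−1} mod 11.
  i = 1 (α = 7): (7−2)(7−1)(7−9)(7−6) = 5·6·(−2)·1 = −60 ≡ 6, so v_1 = 6^{−1} = 2 (mod 11).
  i = 2 (α = 2): (2−7)(2−1)(2−9)(2−6) = (−5)·1·(−7)·(−4) = −140 ≡ 3, so v_2 = 3^{−1} = 4 (mod 11).
  i = 3 (α = 1): (1−7)(1−2)(1−9)(1−6) = (−6)·(−1)·(−8)·(−5) = 240 ≡ 9, so v_3 = 9^{−1} = 5 (mod 11).
  i = 4 (α = 9): (9−7)(9−2)(9−1)(9−6) = 2·7·8·3 = 336 ≡ 6, so v_4 = 6^{−1} = 2 (mod 11).
  i = 5 (α = 6): (6−7)(6−2)(6−1)(6−9) = (−1)·4·5·(−3) = 60 ≡ 5, so v_5 = 5^{−1} = 9 (mod 11).
  v = [2, 4, 5, 2, 9].
Step 2: syndromes of r = [7, 0, 4, 1, 10] (all sums mod 11).
  S_0 = Σ v_i r_i = 2·7 + 4·0 + 5·4 + 2·1 + 9·10 = 126 ≡ 5.
  S_1 = Σ v_i α_i r_i = 2·7·7 + 4·2·0 + 5·1·4 + 2·9·1 + 9·6·10 = 676 ≡ 5.
  α_i^2 mod 11 = [5, 4, 1, 4, 3].
  S_2 = Σ v_i α_i^2 r_i = 2·5·7 + 4·4·0 + 5·1·4 + 2·4·1 + 9·3·10 = 368 ≡ 5.
  S = (5, 5, 5) ≠ 0, so r is not a codeword (an error is present).
Step 3: locate the error. For a single error e at position i, S_ℓ = v_i·e·α_i^ℓ, so α_err = S_1/S_0.
  S_0^{−1} = 5^{−1} = 9 (mod 11), so α_err = 5·9 = 45 ≡ 1 = α_3. Error position i = 3.
  Consistency check: S_2/S_1 = 5·9 = 45 ≡ 1 = α_err ✓ (single-error assumption holds).
Step 4: error magnitude e = S_0/v_3 = S_0·∏_{j≠3}(α_3 − α_j) = 5·9 = 45 ≡ 1 (mod 11).
Step 5: correct position 3: c_3 = r_3 − e = 4 − 1 ≡ 3 (mod 11). Hence c = [7, 0, 3, 1, 10].
  Check: interpolating c through the α_i gives m(x) = 6 + 8·x (degree < 2) with m(α_i) = c_i for every i, so c is indeed a codeword.


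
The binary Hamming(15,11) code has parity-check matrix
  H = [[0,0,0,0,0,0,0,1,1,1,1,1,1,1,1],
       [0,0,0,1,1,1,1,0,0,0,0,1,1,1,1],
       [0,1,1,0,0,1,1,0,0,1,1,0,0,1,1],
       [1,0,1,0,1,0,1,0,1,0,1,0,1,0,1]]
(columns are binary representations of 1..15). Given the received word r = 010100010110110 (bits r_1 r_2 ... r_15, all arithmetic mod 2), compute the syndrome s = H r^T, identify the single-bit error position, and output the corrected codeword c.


s = (1, 1, 0, 0)^T, error position = 12, corrected codeword c = 010100010111110

Compute s = H r^T mod 2 one row at a time:
  s_1 = 1 + 0 + 1 + 1 + 0 + 1 + 1 + 0 = 5 ≡ 1 (mod 2).
  s_2 = 1 + 0 + 0 + 0 + 0 + 1 + 1 + 0 = 3 ≡ 1 (mod 2).
  s_3 = 1 + 0 + 0 + 0 + 1 + 1 + 1 + 0 = 4 ≡ 0 (mod 2).
  s_4 = 0 + 0 + 0 + 0 + 0 + 1 + 1 + 0 = 2 ≡ 0 (mod 2).
s = (1, 1, 0, 0)^T — this equals column 12 of H (binary 1100), so error is at position 12.
Correct: flip bit 12 of r = 010100010110110 to get c = 010100010111110.


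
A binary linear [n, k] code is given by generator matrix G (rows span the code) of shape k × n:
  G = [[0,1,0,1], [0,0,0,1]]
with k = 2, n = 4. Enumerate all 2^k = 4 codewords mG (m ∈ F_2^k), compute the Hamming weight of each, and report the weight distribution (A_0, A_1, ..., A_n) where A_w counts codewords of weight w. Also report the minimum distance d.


Weight distribution: A_0 = 1, A_1 = 2, A_2 = 1. Minimum distance d = 1.

Enumerate all 2^2 = 4 messages m ∈ F_2^2.
For each, compute codeword c = mG in F_2^4, then tally its weight.
  m = 00 → c = 0000, weight = 0.
  m = 10 → c = 0101, weight = 2.
  m = 01 → c = 0001, weight = 1.
  m = 11 → c = 0100, weight = 1.
Tally weights:
  weight 0: 1 codewords.
  weight 1: 2 codewords.
  weight 2: 1 codewords.
Minimum distance d = smallest w > 0 with A_w > 0 = 1.
Sanity: Σ A_w = 4 = 2^2 = 4 ✓.


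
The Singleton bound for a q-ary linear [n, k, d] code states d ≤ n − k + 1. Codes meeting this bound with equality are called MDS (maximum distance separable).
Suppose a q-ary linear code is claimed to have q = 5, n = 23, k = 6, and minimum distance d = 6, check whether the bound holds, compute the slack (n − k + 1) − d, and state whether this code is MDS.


Singleton RHS = n − k + 1 = 18, slack = 12, bound satisfied, not MDS.

Singleton bound: d ≤ n − k + 1.
Here n = 23, k = 6, so n − k + 1 = 18.
Given d = 6, check d ≤ 18: YES.
Slack = (n − k + 1) − d = 12.
The code is NOT MDS (slack = 12 > 0).
Description: the claimed parameters are [23, 6, 6]_5; such a code would be non-MDS.


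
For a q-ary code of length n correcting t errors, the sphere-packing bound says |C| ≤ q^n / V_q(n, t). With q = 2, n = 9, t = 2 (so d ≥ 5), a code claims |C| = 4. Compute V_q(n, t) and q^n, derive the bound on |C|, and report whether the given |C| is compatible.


V_q(n, t) = 46, q^n = 512, Hamming bound = 11, |C| = 4 ≤ bound (satisfied).

Step 1: Compute V_q(n, t) = Σ_{j=0}^2 C(n, j) (q−1)^j.
  j = 0: C(9,0)·(1)^0 = 1·1 = 1.
  j = 1: C(9,1)·(1)^1 = 9·1 = 9.
  j = 2: C(9,2)·(1)^2 = 36·1 = 36.
  V_q(n, t) = 1 + 9 + 36 = 46.
Step 2: q^n = 2^9 = 512.
Step 3: Hamming bound ⌊q^n / V_q(n,t)⌋ = ⌊512/46⌋ = 11.
Step 4: Compare |C| = 4 to 11: satisfied.
The claimed |C| lies below the Hamming bound.


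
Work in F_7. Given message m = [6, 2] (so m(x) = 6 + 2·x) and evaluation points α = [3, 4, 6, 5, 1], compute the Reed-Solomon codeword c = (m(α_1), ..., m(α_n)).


c = [5, 0, 4, 2, 1]

Message polynomial: m(x) = 6 + 2·x (mod 7).
For each evaluation point α_i, compute m(α_i) mod 7:
  α_1 = 3: Horner steps 2 → 5, so m(3) = 5.
  α_2 = 4: Horner steps 2 → 0, so m(4) = 0.
  α_3 = 6: Horner steps 2 → 4, so m(6) = 4.
  α_4 = 5: Horner steps 2 → 2, so m(5) = 2.
  α_5 = 1: Horner steps 2 → 1, so m(1) = 1.
Codeword c = [5, 0, 4, 2, 1] ∈ F_7^5.


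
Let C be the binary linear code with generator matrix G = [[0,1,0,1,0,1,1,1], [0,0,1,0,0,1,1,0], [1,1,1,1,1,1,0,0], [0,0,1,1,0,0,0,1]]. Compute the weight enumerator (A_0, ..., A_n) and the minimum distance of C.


Weight distribution: A_0 = 1, A_1 = 1, A_3 = 2, A_4 = 5, A_5 = 5, A_6 = 2. Minimum distance d = 1.

Enumerate all 2^4 = 16 messages m ∈ F_2^4.
For each, compute codeword c = mG in F_2^8, then tally its weight.
  m = 0000 → c = 00000000, weight = 0.
  m = 1000 → c = 01010111, weight = 5.
  m = 0100 → c = 00100110, weight = 3.
  m = 1100 → c = 01110001, weight = 4.
  m = 0010 → c = 11111100, weight = 6.
  m = 1010 → c = 10101011, weight = 5.
  m = 0110 → c = 11011010, weight = 5.
  m = 1110 → c = 10001101, weight = 4.
  m = 0001 → c = 00110001, weight = 3.
  m = 1001 → c = 01100110, weight = 4.
  m = 0101 → c = 00010111, weight = 4.
  m = 1101 → c = 01000000, weight = 1.
  m = 0011 → c = 11001101, weight = 5.
  m = 1011 → c = 10011010, weight = 4.
  m = 0111 → c = 11101011, weight = 6.
  m = 1111 → c = 10111100, weight = 5.
Tally weights:
  weight 0: 1 codewords.
  weight 1: 1 codewords.
  weight 3: 2 codewords.
  weight 4: 5 codewords.
  weight 5: 5 codewords.
  weight 6: 2 codewords.
Minimum distance d = smallest w > 0 with A_w > 0 = 1.
Sanity: Σ A_w = 16 = 2^4 = 16 ✓.


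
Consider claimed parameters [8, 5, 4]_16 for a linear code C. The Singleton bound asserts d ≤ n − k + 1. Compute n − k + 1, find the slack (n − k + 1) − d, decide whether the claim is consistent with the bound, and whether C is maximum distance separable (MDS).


Singleton RHS = n − k + 1 = 4, slack = 0, bound satisfied, MDS.

Singleton bound: d ≤ n − k + 1.
Here n = 8, k = 5, so n − k + 1 = 4.
Given d = 4, check d ≤ 4: YES.
Slack = (n − k + 1) − d = 0.
The code is MDS (slack = 0).
Description: the claimed parameters are [8, 5, 4]_16; such a code would be MDS (meets Singleton bound).


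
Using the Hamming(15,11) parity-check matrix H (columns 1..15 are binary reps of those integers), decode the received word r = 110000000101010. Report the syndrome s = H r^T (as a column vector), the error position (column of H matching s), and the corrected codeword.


s = (1, 0, 1, 1)^T, error position = 11, corrected codeword c = 110000000111010

Compute s = H r^T mod 2 one row at a time:
  s_1 = 0 + 0 + 1 + 0 + 1 + 0 + 1 + 0 = 3 ≡ 1 (mod 2).
  s_2 = 0 + 0 + 0 + 0 + 1 + 0 + 1 + 0 = 2 ≡ 0 (mod 2).
  s_3 = 1 + 0 + 0 + 0 + 1 + 0 + 1 + 0 = 3 ≡ 1 (mod 2).
  s_4 = 1 + 0 + 0 + 0 + 0 + 0 + 0 + 0 = 1 ≡ 1 (mod 2).
s = (1, 0, 1, 1)^T — this equals column 11 of H (binary 1011), so error is at position 11.
Correct: flip bit 11 of r = 110000000101010 to get c = 110000000111010.


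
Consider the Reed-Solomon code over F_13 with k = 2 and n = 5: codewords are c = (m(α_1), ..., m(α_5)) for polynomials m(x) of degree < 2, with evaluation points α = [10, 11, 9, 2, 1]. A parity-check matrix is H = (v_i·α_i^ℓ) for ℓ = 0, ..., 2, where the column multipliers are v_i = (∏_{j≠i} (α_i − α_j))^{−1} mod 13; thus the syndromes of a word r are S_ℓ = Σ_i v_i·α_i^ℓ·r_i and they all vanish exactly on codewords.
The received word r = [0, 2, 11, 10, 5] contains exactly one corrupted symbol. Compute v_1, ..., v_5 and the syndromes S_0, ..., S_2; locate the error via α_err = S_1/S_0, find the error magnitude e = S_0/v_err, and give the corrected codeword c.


S = (2, 2, 2), error at position 5, error magnitude e = 10, c = [0, 2, 11, 10, 8].

Step 1: column multipliers v_i = (∏_{j≠i}(α_i − α_j))^{−1} mod 13.
  i = 1 (α = 10): (10−11)(10−9)(10−2)(10−1) = (−1)·1·8·9 = −72 ≡ 6, so v_1 = 6^{−1} = 11 (mod 13).
  i = 2 (α = 11): (11−10)(11−9)(11−2)(11−1) = 1·2·9·10 = 180 ≡ 11, so v_2 = 11^{−1} = 6 (mod 13).
  i = 3 (α = 9): (9−10)(9−11)(9−2)(9−1) = (−1)·(−2)·7·8 = 112 ≡ 8, so v_3 = 8^{−1} = 5 (mod 13).
  i = 4 (α = 2): (2−10)(2−11)(2−9)(2−1) = (−8)·(−9)·(−7)·1 = −504 ≡ 3, so v_4 = 3^{−1} = 9 (mod 13).
  i = 5 (α = 1): (1−10)(1−11)(1−9)(1−2) = (−9)·(−10)·(−8)·(−1) = 720 ≡ 5, so v_5 = 5^{−1} = 8 (mod 13).
  v = [11, 6, 5, 9, 8].
Step 2: syndromes of r = [0, 2, 11, 10, 5] (all sums mod 13).
  S_0 = Σ v_i r_i = 11·0 + 6·2 + 5·11 + 9·10 + 8·5 = 197 ≡ 2.
  S_1 = Σ v_i α_i r_i = 11·10·0 + 6·11·2 + 5·9·11 + 9·2·10 + 8·1·5 = 847 ≡ 2.
  α_i^2 mod 13 = [9, 4, 3, 4, 1].
  S_2 = Σ v_i α_i^2 r_i = 11·9·0 + 6·4·2 + 5·3·11 + 9·4·10 + 8·1·5 = 613 ≡ 2.
  S = (2, 2, 2) ≠ 0, so r is not a codeword (an error is present).
Step 3: locate the error. For a single error e at position i, S_ℓ = v_i·e·α_i^ℓ, so α_err = S_1/S_0.
  S_0^{−1} = 2^{−1} = 7 (mod 13), so α_err = 2·7 = 14 ≡ 1 = α_5. Error position i = 5.
  Consistency check: S_2/S_1 = 2·7 = 14 ≡ 1 = α_err ✓ (single-error assumption holds).
Step 4: error magnitude e = S_0/v_5 = S_0·∏_{j≠5}(α_5 − α_j) = 2·5 = 10 ≡ 10 (mod 13).
Step 5: correct position 5: c_5 = r_5 − e = 5 − 10 ≡ 8 (mod 13). Hence c = [0, 2, 11, 10, 8].
  Check: interpolating c through the α_i gives m(x) = 6 + 2·x (degree < 2) with m(α_i) = c_i for every i, so c is indeed a codeword.


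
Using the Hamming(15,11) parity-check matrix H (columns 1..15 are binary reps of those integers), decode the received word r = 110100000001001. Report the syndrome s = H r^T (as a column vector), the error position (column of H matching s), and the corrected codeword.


s = (0, 1, 0, 0)^T, error position = 4, corrected codeword c = 110000000001001

Compute s = H r^T mod 2 one row at a time:
  s_1 = 0 + 0 + 0 + 0 + 1 + 0 + 0 + 1 = 2 ≡ 0 (mod 2).
  s_2 = 1 + 0 + 0 + 0 + 1 + 0 + 0 + 1 = 3 ≡ 1 (mod 2).
  s_3 = 1 + 0 + 0 + 0 + 0 + 0 + 0 + 1 = 2 ≡ 0 (mod 2).
  s_4 = 1 + 0 + 0 + 0 + 0 + 0 + 0 + 1 = 2 ≡ 0 (mod 2).
s = (0, 1, 0, 0)^T — this equals column 4 of H (binary 0100), so error is at position 4.
Correct: flip bit 4 of r = 110100000001001 to get c = 110000000001001.


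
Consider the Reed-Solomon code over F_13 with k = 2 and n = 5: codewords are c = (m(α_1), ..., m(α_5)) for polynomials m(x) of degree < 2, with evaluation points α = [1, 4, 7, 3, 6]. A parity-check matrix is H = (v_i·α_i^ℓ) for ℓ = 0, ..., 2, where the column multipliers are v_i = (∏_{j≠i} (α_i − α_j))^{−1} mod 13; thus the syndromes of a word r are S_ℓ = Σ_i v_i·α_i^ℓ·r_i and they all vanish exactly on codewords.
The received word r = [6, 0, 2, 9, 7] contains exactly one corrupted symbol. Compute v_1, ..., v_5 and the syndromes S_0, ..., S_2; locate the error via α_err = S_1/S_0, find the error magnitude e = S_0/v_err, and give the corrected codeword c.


S = (7, 2, 8), error at position 2, error magnitude e = 9, c = [6, 4, 2, 9, 7].

Step 1: column multipliers v_i = (∏_{j≠i}(α_i − α_j))^{−1} mod 13.
  i = 1 (α = 1): (1−4)(1−7)(1−3)(1−6) = (−3)·(−6)·(−2)·(−5) = 180 ≡ 11, so v_1 = 11^{−1} = 6 (mod 13).
  i = 2 (α = 4): (4−1)(4−7)(4−3)(4−6) = 3·(−3)·1·(−2) = 18 ≡ 5, so v_2 = 5^{−1} = 8 (mod 13).
  i = 3 (α = 7): (7−1)(7−4)(7−3)(7−6) = 6·3·4·1 = 72 ≡ 7, so v_3 = 7^{−1} = 2 (mod 13).
  i = 4 (α = 3): (3−1)(3−4)(3−7)(3−6) = 2·(−1)·(−4)·(−3) = −24 ≡ 2, so v_4 = 2^{−1} = 7 (mod 13).
  i = 5 (α = 6): (6−1)(6−4)(6−7)(6−3) = 5·2·(−1)·3 = −30 ≡ 9, so v_5 = 9^{−1} = 3 (mod 13).
  v = [6, 8, 2, 7, 3].
Step 2: syndromes of r = [6, 0, 2, 9, 7] (all sums mod 13).
  S_0 = Σ v_i r_i = 6·6 + 8·0 + 2·2 + 7·9 + 3·7 = 124 ≡ 7.
  S_1 = Σ v_i α_i r_i = 6·1·6 + 8·4·0 + 2·7·2 + 7·3·9 + 3·6·7 = 379 ≡ 2.
  α_i^2 mod 13 = [1, 3, 10, 9, 10].
  S_2 = Σ v_i α_i^2 r_i = 6·1·6 + 8·3·0 + 2·10·2 + 7·9·9 + 3·10·7 = 853 ≡ 8.
  S = (7, 2, 8) ≠ 0, so r is not a codeword (an error is present).
Step 3: locate the error. For a single error e at position i, S_ℓ = v_i·e·α_i^ℓ, so α_err = S_1/S_0.
  S_0^{−1} = 7^{−1} = 2 (mod 13), so α_err = 2·2 = 4 ≡ 4 = α_2. Error position i = 2.
  Consistency check: S_2/S_1 = 8·7 = 56 ≡ 4 = α_err ✓ (single-error assumption holds).
Step 4: error magnitude e = S_0/v_2 = S_0·∏_{j≠2}(α_2 − α_j) = 7·5 = 35 ≡ 9 (mod 13).
Step 5: correct position 2: c_2 = r_2 − e = 0 − 9 ≡ 4 (mod 13). Hence c = [6, 4, 2, 9, 7].
  Check: interpolating c through the α_i gives m(x) = 11 + 8·x (degree < 2) with m(α_i) = c_i for every i, so c is indeed a codeword.


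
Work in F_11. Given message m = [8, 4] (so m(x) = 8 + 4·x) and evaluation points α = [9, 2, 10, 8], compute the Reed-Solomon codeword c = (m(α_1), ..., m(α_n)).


c = [0, 5, 4, 7]

Message polynomial: m(x) = 8 + 4·x (mod 11).
For each evaluation point α_i, compute m(α_i) mod 11:
  α_1 = 9: Horner steps 4 → 0, so m(9) = 0.
  α_2 = 2: Horner steps 4 → 5, so m(2) = 5.
  α_3 = 10: Horner steps 4 → 4, so m(10) = 4.
  α_4 = 8: Horner steps 4 → 7, so m(8) = 7.
Codeword c = [0, 5, 4, 7] ∈ F_11^4.


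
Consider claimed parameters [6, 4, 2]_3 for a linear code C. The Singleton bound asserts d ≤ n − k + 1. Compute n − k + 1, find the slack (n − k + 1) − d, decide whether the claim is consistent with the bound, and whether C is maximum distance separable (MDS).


Singleton RHS = n − k + 1 = 3, slack = 1, bound satisfied, not MDS.

Singleton bound: d ≤ n − k + 1.
Here n = 6, k = 4, so n − k + 1 = 3.
Given d = 2, check d ≤ 3: YES.
Slack = (n − k + 1) − d = 1.
The code is NOT MDS (slack = 1 > 0).
Description: the claimed parameters are [6, 4, 2]_3; such a code would be non-MDS.


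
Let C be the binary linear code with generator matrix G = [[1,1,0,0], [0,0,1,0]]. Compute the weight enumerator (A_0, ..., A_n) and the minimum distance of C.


Weight distribution: A_0 = 1, A_1 = 1, A_2 = 1, A_3 = 1. Minimum distance d = 1.

Enumerate all 2^2 = 4 messages m ∈ F_2^2.
For each, compute codeword c = mG in F_2^4, then tally its weight.
  m = 00 → c = 0000, weight = 0.
  m = 10 → c = 1100, weight = 2.
  m = 01 → c = 0010, weight = 1.
  m = 11 → c = 1110, weight = 3.
Tally weights:
  weight 0: 1 codewords.
  weight 1: 1 codewords.
  weight 2: 1 codewords.
  weight 3: 1 codewords.
Minimum distance d = smallest w > 0 with A_w > 0 = 1.
Sanity: Σ A_w = 4 = 2^2 = 4 ✓.


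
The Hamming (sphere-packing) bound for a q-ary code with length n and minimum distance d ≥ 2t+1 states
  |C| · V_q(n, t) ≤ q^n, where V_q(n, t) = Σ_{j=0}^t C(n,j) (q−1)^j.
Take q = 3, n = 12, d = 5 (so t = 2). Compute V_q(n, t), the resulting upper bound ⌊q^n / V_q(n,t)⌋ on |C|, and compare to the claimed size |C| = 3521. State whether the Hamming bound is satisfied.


V_q(n, t) = 289, q^n = 531441, Hamming bound = 1838, |C| = 3521 > bound (violated).

Step 1: Compute V_q(n, t) = Σ_{j=0}^2 C(n, j) (q−1)^j.
  j = 0: C(12,0)·(2)^0 = 1·1 = 1.
  j = 1: C(12,1)·(2)^1 = 12·2 = 24.
  j = 2: C(12,2)·(2)^2 = 66·4 = 264.
  V_q(n, t) = 1 + 24 + 264 = 289.
Step 2: q^n = 3^12 = 531441.
Step 3: Hamming bound ⌊q^n / V_q(n,t)⌋ = ⌊531441/289⌋ = 1838.
Step 4: Compare |C| = 3521 to 1838: violated.
The claimed |C| lies above the Hamming bound, so no 3-ary code of length 12 with d ≥ 5 can have 3521 codewords.


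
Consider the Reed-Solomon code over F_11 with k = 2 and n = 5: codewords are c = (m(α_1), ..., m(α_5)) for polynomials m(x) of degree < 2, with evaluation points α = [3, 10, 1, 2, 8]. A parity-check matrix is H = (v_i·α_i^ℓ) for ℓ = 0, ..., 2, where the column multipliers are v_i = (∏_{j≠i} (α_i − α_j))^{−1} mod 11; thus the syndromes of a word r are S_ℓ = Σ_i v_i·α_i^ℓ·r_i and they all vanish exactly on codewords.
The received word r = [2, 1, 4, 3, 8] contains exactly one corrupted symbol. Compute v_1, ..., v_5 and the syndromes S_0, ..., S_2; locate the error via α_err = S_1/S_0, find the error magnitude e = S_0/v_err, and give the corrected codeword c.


S = (4, 7, 4), error at position 2, error magnitude e = 6, c = [2, 6, 4, 3, 8].

Step 1: column multipliers v_i = (∏_{j≠i}(α_i − α_j))^{−1} mod 11.
  i = 1 (α = 3): (3−10)(3−1)(3−2)(3−8) = (−7)·2·1·(−5) = 70 ≡ 4, so v_1 = 4^{−1} = 3 (mod 11).
  i = 2 (α = 10): (10−3)(10−1)(10−2)(10−8) = 7·9·8·2 = 1008 ≡ 7, so v_2 = 7^{−1} = 8 (mod 11).
  i = 3 (α = 1): (1−3)(1−10)(1−2)(1−8) = (−2)·(−9)·(−1)·(−7) = 126 ≡ 5, so v_3 = 5^{−1} = 9 (mod 11).
  i = 4 (α = 2): (2−3)(2−10)(2−1)(2−8) = (−1)·(−8)·1·(−6) = −48 ≡ 7, so v_4 = 7^{−1} = 8 (mod 11).
  i = 5 (α = 8): (8−3)(8−10)(8−1)(8−2) = 5·(−2)·7·6 = −420 ≡ 9, so v_5 = 9^{−1} = 5 (mod 11).
  v = [3, 8, 9, 8, 5].
Step 2: syndromes of r = [2, 1, 4, 3, 8] (all sums mod 11).
  S_0 = Σ v_i r_i = 3·2 + 8·1 + 9·4 + 8·3 + 5·8 = 114 ≡ 4.
  S_1 = Σ v_i α_i r_i = 3·3·2 + 8·10·1 + 9·1·4 + 8·2·3 + 5·8·8 = 502 ≡ 7.
  α_i^2 mod 11 = [9, 1, 1, 4, 9].
  S_2 = Σ v_i α_i^2 r_i = 3·9·2 + 8·1·1 + 9·1·4 + 8·4·3 + 5·9·8 = 554 ≡ 4.
  S = (4, 7, 4) ≠ 0, so r is not a codeword (an error is present).
Step 3: locate the error. For a single error e at position i, S_ℓ = v_i·e·α_i^ℓ, so α_err = S_1/S_0.
  S_0^{−1} = 4^{−1} = 3 (mod 11), so α_err = 7·3 = 21 ≡ 10 = α_2. Error position i = 2.
  Consistency check: S_2/S_1 = 4·8 = 32 ≡ 10 = α_err ✓ (single-error assumption holds).
Step 4: error magnitude e = S_0/v_2 = S_0·∏_{j≠2}(α_2 − α_j) = 4·7 = 28 ≡ 6 (mod 11).
Step 5: correct position 2: c_2 = r_2 − e = 1 − 6 ≡ 6 (mod 11). Hence c = [2, 6, 4, 3, 8].
  Check: interpolating c through the α_i gives m(x) = 5 + 10·x (degree < 2) with m(α_i) = c_i for every i, so c is indeed a codeword.


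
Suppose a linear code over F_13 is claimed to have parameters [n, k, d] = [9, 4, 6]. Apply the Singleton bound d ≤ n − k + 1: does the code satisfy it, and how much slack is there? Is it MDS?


Singleton RHS = n − k + 1 = 6, slack = 0, bound satisfied, MDS.

Singleton bound: d ≤ n − k + 1.
Here n = 9, k = 4, so n − k + 1 = 6.
Given d = 6, check d ≤ 6: YES.
Slack = (n − k + 1) − d = 0.
The code is MDS (slack = 0).
Description: the claimed parameters are [9, 4, 6]_13; such a code would be MDS (meets Singleton bound).


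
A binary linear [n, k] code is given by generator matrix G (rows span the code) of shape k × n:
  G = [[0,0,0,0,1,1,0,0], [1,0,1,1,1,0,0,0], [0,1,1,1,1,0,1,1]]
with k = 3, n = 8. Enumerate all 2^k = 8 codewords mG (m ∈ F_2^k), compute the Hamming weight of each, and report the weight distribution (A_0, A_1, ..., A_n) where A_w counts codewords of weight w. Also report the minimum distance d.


Weight distribution: A_0 = 1, A_2 = 1, A_4 = 3, A_6 = 3. Minimum distance d = 2.

Enumerate all 2^3 = 8 messages m ∈ F_2^3.
For each, compute codeword c = mG in F_2^8, then tally its weight.
  m = 000 → c = 00000000, weight = 0.
  m = 100 → c = 00001100, weight = 2.
  m = 010 → c = 10111000, weight = 4.
  m = 110 → c = 10110100, weight = 4.
  m = 001 → c = 01111011, weight = 6.
  m = 101 → c = 01110111, weight = 6.
  m = 011 → c = 11000011, weight = 4.
  m = 111 → c = 11001111, weight = 6.
Tally weights:
  weight 0: 1 codewords.
  weight 2: 1 codewords.
  weight 4: 3 codewords.
  weight 6: 3 codewords.
Minimum distance d = smallest w > 0 with A_w > 0 = 2.
Sanity: Σ A_w = 8 = 2^3 = 8 ✓.


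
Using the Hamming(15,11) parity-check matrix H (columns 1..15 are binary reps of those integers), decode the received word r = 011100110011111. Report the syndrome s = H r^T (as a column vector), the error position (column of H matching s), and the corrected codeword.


s = (0, 0, 0, 1)^T, error position = 1, corrected codeword c = 111100110011111

Compute s = H r^T mod 2 one row at a time:
  s_1 = 1 + 0 + 0 + 1 + 1 + 1 + 1 + 1 = 6 ≡ 0 (mod 2).
  s_2 = 1 + 0 + 0 + 1 + 1 + 1 + 1 + 1 = 6 ≡ 0 (mod 2).
  s_3 = 1 + 1 + 0 + 1 + 0 + 1 + 1 + 1 = 6 ≡ 0 (mod 2).
  s_4 = 0 + 1 + 0 + 1 + 0 + 1 + 1 + 1 = 5 ≡ 1 (mod 2).
s = (0, 0, 0, 1)^T — this equals column 1 of H (binary 0001), so error is at position 1.
Correct: flip bit 1 of r = 011100110011111 to get c = 111100110011111.


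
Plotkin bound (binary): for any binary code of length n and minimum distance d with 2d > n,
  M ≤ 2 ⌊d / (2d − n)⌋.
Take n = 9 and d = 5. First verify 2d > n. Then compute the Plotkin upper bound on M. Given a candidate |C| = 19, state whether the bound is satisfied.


Plotkin bound M ≤ 10; given |C| = 19 > bound (violated).

Check applicability: 2d = 10, n = 9.
2d − n = 1 > 0, so Plotkin applies.
Compute d/(2d−n) = 5/1 ≈ 5.0000.
⌊d/(2d−n)⌋ = 5.
Plotkin bound: M ≤ 2·5 = 10.
Given |C| = 19, check: VIOLATED.
This |C| is above the Plotkin bound, so no binary code with n = 9, d = 5 and 19 codewords exists.


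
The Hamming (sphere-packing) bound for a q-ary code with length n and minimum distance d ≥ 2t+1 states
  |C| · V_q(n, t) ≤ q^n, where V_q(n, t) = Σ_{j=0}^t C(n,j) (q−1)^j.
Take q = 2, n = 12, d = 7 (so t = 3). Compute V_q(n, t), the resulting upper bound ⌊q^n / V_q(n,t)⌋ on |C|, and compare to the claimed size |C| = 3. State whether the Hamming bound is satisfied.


V_q(n, t) = 299, q^n = 4096, Hamming bound = 13, |C| = 3 ≤ bound (satisfied).

Step 1: Compute V_q(n, t) = Σ_{j=0}^3 C(n, j) (q−1)^j.
  j = 0: C(12,0)·(1)^0 = 1·1 = 1.
  j = 1: C(12,1)·(1)^1 = 12·1 = 12.
  j = 2: C(12,2)·(1)^2 = 66·1 = 66.
  j = 3: C(12,3)·(1)^3 = 220·1 = 220.
  V_q(n, t) = 1 + 12 + 66 + 220 = 299.
Step 2: q^n = 2^12 = 4096.
Step 3: Hamming bound ⌊q^n / V_q(n,t)⌋ = ⌊4096/299⌋ = 13.
Step 4: Compare |C| = 3 to 13: satisfied.
The claimed |C| lies below the Hamming bound.
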